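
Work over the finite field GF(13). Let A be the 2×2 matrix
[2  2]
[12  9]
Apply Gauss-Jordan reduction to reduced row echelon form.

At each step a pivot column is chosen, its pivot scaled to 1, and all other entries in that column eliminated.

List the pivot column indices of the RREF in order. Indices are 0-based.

pivot columns: 0, 1

pivot(0,0)=2: scale R0 → (1, 1)
  clear (1,0): R1 −= (12)R0 → (0, 10)
pivot(1,1)=10: scale R1 → (0, 1)
  clear (0,1): R0 −= (1)R1 → (1, 0)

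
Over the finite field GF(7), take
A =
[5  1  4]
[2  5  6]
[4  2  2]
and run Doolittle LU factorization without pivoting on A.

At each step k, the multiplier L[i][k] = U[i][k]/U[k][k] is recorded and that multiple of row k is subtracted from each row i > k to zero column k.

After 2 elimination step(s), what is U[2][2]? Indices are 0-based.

U[2][2] = 1

[col 0] pivot 5
  R1 -= 6*R0 → (0, 6, 3)  (L[1][0] := 6)
  R2 -= 5*R0 → (0, 4, 3)  (L[2][0] := 5)
[col 1] pivot 6
  R2 -= 3*R1 → (0, 0, 1)  (L[2][1] := 3)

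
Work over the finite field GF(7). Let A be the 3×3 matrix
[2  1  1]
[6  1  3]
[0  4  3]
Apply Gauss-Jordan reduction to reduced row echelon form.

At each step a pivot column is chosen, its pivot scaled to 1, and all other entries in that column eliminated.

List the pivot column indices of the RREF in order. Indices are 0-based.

pivot columns: 0, 1, 2

[1] R0 /= 2  ⇒  (1, 4, 4)
     R1 -= 6·R0  ⇒  (0, 5, 0)
[2] R1 /= 5  ⇒  (0, 1, 0)
     R0 -= 4·R1  ⇒  (1, 0, 4)
     R2 -= 4·R1  ⇒  (0, 0, 3)
[3] R2 /= 3  ⇒  (0, 0, 1)
     R0 -= 4·R2  ⇒  (1, 0, 0)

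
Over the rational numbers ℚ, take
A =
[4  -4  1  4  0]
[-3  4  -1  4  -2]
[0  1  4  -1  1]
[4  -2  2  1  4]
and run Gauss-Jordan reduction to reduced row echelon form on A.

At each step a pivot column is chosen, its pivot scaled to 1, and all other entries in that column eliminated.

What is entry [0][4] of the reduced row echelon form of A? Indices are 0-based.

pivot(0,0)=4: scale R0 → (1, -1, 1/4, 1, 0)
  clear (1,0): R1 −= (-3)R0 → (0, 1, -1/4, 7, -2)
  clear (3,0): R3 −= (4)R0 → (0, 2, 1, -3, 4)
pivot(1,1)=1: scale R1 → (0, 1, -1/4, 7, -2)
  clear (0,1): R0 −= (-1)R1 → (1, 0, 0, 8, -2)
  clear (2,1): R2 −= (1)R1 → (0, 0, 17/4, -8, 3)
  clear (3,1): R3 −= (2)R1 → (0, 0, 3/2, -17, 8)
pivot(2,2)=17/4: scale R2 → (0, 0, 1, -32/17, 12/17)
  clear (1,2): R1 −= (-1/4)R2 → (0, 1, 0, 111/17, -31/17)
  clear (3,2): R3 −= (3/2)R2 → (0, 0, 0, -241/17, 118/17)
pivot(3,3)=-241/17: scale R3 → (0, 0, 0, 1, -118/241)
  clear (0,3): R0 −= (8)R3 → (1, 0, 0, 0, 462/241)
  clear (1,3): R1 −= (111/17)R3 → (0, 1, 0, 0, 331/241)
  clear (2,3): R2 −= (-32/17)R3 → (0, 0, 1, 0, -52/241)

M[0][4] = 462/241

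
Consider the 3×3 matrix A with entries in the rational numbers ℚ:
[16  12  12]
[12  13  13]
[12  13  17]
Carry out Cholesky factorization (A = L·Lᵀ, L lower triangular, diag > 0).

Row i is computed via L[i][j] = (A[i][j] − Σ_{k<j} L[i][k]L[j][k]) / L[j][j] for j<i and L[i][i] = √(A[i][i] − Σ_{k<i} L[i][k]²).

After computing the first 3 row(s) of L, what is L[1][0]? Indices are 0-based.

Step 1: L[0][0] = √(16) = 4.
  L[1][0] = (12) / L[0][0] = 3.
Step 2: L[1][1] = √(4) = 2.
  L[2][0] = (12) / L[0][0] = 3.
  L[2][1] = (4) / L[1][1] = 2.
Step 3: L[2][2] = √(4) = 2.

L[1][0] = 3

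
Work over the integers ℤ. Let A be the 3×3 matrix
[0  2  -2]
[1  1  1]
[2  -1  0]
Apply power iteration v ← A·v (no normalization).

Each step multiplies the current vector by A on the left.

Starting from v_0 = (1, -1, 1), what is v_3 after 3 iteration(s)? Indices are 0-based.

v_3 = (18, -13, -8)

v_0 = (1, -1, 1).
v_1 = A·v_0 = (-4, 1, 3).
v_2 = A·v_1 = (-4, 0, -9).
v_3 = A·v_2 = (18, -13, -8).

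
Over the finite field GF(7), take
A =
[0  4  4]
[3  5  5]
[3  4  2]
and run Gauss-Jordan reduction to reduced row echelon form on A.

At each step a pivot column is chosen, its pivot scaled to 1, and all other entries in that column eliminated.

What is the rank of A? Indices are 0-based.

pivot(0,0): swap R0↔R1
pivot(0,0)=3: scale R0 → (1, 4, 4)
  clear (2,0): R2 −= (3)R0 → (0, 6, 4)
pivot(1,1)=4: scale R1 → (0, 1, 1)
  clear (0,1): R0 −= (4)R1 → (1, 0, 0)
  clear (2,1): R2 −= (6)R1 → (0, 0, 5)
pivot(2,2)=5: scale R2 → (0, 0, 1)
  clear (1,2): R1 −= (1)R2 → (0, 1, 0)

rank = 3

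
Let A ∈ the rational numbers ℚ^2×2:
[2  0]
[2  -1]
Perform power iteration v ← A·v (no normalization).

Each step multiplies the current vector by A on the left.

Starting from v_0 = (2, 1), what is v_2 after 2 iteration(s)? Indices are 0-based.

v_2 = (8, 5)

v_0 = (2, 1).
v_1 = A·v_0 = (4, 3).
v_2 = A·v_1 = (8, 5).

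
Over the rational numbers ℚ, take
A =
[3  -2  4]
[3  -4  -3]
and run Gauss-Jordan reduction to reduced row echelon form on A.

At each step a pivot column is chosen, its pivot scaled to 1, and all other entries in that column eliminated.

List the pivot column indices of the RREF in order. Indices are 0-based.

pivot(0,0)=3: scale R0 → (1, -2/3, 4/3)
  clear (1,0): R1 −= (3)R0 → (0, -2, -7)
pivot(1,1)=-2: scale R1 → (0, 1, 7/2)
  clear (0,1): R0 −= (-2/3)R1 → (1, 0, 11/3)

pivot columns: 0, 1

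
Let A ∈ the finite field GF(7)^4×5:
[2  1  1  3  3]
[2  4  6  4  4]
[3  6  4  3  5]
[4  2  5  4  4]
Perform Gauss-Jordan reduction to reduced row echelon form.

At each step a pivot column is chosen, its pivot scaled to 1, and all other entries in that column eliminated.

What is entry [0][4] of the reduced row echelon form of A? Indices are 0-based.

M[0][4] = 6

[1] R0 /= 2  ⇒  (1, 4, 4, 5, 5)
     R1 -= 2·R0  ⇒  (0, 3, 5, 1, 1)
     R2 -= 3·R0  ⇒  (0, 1, 6, 2, 4)
     R3 -= 4·R0  ⇒  (0, 0, 3, 5, 5)
[2] R1 /= 3  ⇒  (0, 1, 4, 5, 5)
     R0 -= 4·R1  ⇒  (1, 0, 2, 6, 6)
     R2 -= 1·R1  ⇒  (0, 0, 2, 4, 6)
[3] R2 /= 2  ⇒  (0, 0, 1, 2, 3)
     R0 -= 2·R2  ⇒  (1, 0, 0, 2, 0)
     R1 -= 4·R2  ⇒  (0, 1, 0, 4, 0)
     R3 -= 3·R2  ⇒  (0, 0, 0, 6, 3)
[4] R3 /= 6  ⇒  (0, 0, 0, 1, 4)
     R0 -= 2·R3  ⇒  (1, 0, 0, 0, 6)
     R1 -= 4·R3  ⇒  (0, 1, 0, 0, 5)
     R2 -= 2·R3  ⇒  (0, 0, 1, 0, 2)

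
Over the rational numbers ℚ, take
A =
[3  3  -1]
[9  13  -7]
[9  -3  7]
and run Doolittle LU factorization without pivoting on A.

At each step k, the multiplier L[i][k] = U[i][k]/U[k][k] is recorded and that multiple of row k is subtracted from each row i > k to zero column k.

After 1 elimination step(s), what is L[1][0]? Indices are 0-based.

k=0: U[0][0]=3
  eliminate (1,0): mult=3, new row 1: (0, 4, -4); set L[1][0]=3
  eliminate (2,0): mult=3, new row 2: (0, -12, 10); set L[2][0]=3

L[1][0] = 3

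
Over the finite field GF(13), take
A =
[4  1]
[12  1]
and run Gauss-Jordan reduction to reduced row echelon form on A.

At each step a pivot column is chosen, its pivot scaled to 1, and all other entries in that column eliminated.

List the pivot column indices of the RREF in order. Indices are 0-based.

pivot columns: 0, 1

step 1: normalize row 0 (÷4) = (1, 10)
  row 1: subtract 12×row0 = (0, 11)
step 2: normalize row 1 (÷11) = (0, 1)
  row 0: subtract 10×row1 = (1, 0)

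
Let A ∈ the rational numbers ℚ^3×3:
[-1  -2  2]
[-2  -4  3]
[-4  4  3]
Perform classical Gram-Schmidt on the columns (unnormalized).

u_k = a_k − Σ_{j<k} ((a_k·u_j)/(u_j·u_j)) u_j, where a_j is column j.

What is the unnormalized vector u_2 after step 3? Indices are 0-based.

u_2 = (2/5, -1/5, 0)

Step 1: u_0 = a_0 = (-1, -2, -4).
Step 2: u_1 = a_1 − (-2/7)·u_0 = (-16/7, -32/7, 20/7).
Step 3: u_2 = a_2 − (-20/21)·u_0 − (-17/60)·u_1 = (2/5, -1/5, 0).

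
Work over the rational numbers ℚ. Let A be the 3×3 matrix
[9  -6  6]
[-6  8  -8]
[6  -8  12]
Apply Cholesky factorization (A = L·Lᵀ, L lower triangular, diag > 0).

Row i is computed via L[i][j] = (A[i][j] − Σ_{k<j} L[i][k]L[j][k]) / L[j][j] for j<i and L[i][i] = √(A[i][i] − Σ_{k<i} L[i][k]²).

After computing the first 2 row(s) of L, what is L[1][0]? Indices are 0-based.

L[1][0] = -2

Step 1: L[0][0] = √(9) = 3.
  L[1][0] = (-6) / L[0][0] = -2.
Step 2: L[1][1] = √(4) = 2.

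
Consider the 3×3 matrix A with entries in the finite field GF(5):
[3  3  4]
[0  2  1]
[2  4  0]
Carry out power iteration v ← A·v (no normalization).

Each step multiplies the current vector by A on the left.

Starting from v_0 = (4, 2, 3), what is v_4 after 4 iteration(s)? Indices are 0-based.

v_4 = (0, 1, 1)

v_0 = (4, 2, 3).
v_1 = A·v_0 = (0, 2, 1).
v_2 = A·v_1 = (0, 0, 3).
v_3 = A·v_2 = (2, 3, 0).
v_4 = A·v_3 = (0, 1, 1).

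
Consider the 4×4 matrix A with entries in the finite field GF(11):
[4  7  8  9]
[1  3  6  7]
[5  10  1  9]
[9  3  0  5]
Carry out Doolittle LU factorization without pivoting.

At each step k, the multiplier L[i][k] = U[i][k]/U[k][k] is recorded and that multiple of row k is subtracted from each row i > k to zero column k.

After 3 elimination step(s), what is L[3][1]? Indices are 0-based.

[col 0] pivot 4
  R1 -= 3*R0 → (0, 4, 4, 2)  (L[1][0] := 3)
  R2 -= 4*R0 → (0, 4, 2, 6)  (L[2][0] := 4)
  R3 -= 5*R0 → (0, 1, 4, 4)  (L[3][0] := 5)
[col 1] pivot 4
  R2 -= 1*R1 → (0, 0, 9, 4)  (L[2][1] := 1)
  R3 -= 3*R1 → (0, 0, 3, 9)  (L[3][1] := 3)
[col 2] pivot 9
  R3 -= 4*R2 → (0, 0, 0, 4)  (L[3][2] := 4)

L[3][1] = 3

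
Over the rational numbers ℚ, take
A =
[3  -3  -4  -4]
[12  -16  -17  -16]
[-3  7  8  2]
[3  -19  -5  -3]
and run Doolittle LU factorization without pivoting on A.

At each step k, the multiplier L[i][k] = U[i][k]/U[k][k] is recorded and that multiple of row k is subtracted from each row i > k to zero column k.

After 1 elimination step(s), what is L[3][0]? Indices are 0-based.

k=0: U[0][0]=3
  eliminate (1,0): mult=4, new row 1: (0, -4, -1, 0); set L[1][0]=4
  eliminate (2,0): mult=-1, new row 2: (0, 4, 4, -2); set L[2][0]=-1
  eliminate (3,0): mult=1, new row 3: (0, -16, -1, 1); set L[3][0]=1

L[3][0] = 1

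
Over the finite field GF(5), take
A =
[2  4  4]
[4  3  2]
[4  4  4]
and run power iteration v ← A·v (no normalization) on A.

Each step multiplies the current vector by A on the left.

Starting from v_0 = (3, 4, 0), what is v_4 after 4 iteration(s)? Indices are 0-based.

v_0 = (3, 4, 0).
v_1 = A·v_0 = (2, 4, 3).
v_2 = A·v_1 = (2, 1, 1).
v_3 = A·v_2 = (2, 3, 1).
v_4 = A·v_3 = (0, 4, 4).

v_4 = (0, 4, 4)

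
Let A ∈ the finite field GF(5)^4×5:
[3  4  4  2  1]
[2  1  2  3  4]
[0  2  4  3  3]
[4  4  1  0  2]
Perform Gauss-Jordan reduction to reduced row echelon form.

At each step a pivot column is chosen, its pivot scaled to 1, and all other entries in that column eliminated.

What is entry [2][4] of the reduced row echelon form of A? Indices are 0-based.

M[2][4] = 0

pivot(0,0)=3: scale R0 → (1, 3, 3, 4, 2)
  clear (1,0): R1 −= (2)R0 → (0, 0, 1, 0, 0)
  clear (3,0): R3 −= (4)R0 → (0, 2, 4, 4, 4)
pivot(1,1): swap R1↔R2
pivot(1,1)=2: scale R1 → (0, 1, 2, 4, 4)
  clear (0,1): R0 −= (3)R1 → (1, 0, 2, 2, 0)
  clear (3,1): R3 −= (2)R1 → (0, 0, 0, 1, 1)
pivot(2,2)=1: scale R2 → (0, 0, 1, 0, 0)
  clear (0,2): R0 −= (2)R2 → (1, 0, 0, 2, 0)
  clear (1,2): R1 −= (2)R2 → (0, 1, 0, 4, 4)
pivot(3,3)=1: scale R3 → (0, 0, 0, 1, 1)
  clear (0,3): R0 −= (2)R3 → (1, 0, 0, 0, 3)
  clear (1,3): R1 −= (4)R3 → (0, 1, 0, 0, 0)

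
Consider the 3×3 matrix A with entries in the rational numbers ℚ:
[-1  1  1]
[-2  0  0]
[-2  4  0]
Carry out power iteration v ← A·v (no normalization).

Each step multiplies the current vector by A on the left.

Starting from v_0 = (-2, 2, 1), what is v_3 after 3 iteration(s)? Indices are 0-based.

v_0 = (-2, 2, 1).
v_1 = A·v_0 = (5, 4, 12).
v_2 = A·v_1 = (11, -10, 6).
v_3 = A·v_2 = (-15, -22, -62).

v_3 = (-15, -22, -62)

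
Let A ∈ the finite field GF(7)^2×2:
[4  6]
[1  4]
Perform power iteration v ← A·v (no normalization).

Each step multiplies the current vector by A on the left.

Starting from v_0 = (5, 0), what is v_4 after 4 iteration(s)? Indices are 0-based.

v_0 = (5, 0).
v_1 = A·v_0 = (6, 5).
v_2 = A·v_1 = (5, 5).
v_3 = A·v_2 = (1, 4).
v_4 = A·v_3 = (0, 3).

v_4 = (0, 3)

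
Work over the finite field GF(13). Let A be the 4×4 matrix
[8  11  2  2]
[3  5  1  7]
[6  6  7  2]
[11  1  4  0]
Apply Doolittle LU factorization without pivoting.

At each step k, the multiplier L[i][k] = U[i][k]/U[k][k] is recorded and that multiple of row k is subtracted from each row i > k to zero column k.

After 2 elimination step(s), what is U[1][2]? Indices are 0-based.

U[1][2] = 10

Step 1: pivot at (0,0) is 8.
  row1 ← row1 − (2)·row0  ⇒  L[1][0]=2, U row1=(0, 9, 10, 3)
  row2 ← row2 − (4)·row0  ⇒  L[2][0]=4, U row2=(0, 1, 12, 7)
  row3 ← row3 − (3)·row0  ⇒  L[3][0]=3, U row3=(0, 7, 11, 7)
Step 2: pivot at (1,1) is 9.
  row2 ← row2 − (3)·row1  ⇒  L[2][1]=3, U row2=(0, 0, 8, 11)
  row3 ← row3 − (8)·row1  ⇒  L[3][1]=8, U row3=(0, 0, 9, 9)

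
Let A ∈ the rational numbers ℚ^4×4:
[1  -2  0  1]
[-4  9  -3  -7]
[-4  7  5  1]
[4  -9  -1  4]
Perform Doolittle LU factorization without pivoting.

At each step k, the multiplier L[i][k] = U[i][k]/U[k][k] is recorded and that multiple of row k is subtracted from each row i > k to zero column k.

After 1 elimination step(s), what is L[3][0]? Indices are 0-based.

[col 0] pivot 1
  R1 -= -4*R0 → (0, 1, -3, -3)  (L[1][0] := -4)
  R2 -= -4*R0 → (0, -1, 5, 5)  (L[2][0] := -4)
  R3 -= 4*R0 → (0, -1, -1, 0)  (L[3][0] := 4)

L[3][0] = 4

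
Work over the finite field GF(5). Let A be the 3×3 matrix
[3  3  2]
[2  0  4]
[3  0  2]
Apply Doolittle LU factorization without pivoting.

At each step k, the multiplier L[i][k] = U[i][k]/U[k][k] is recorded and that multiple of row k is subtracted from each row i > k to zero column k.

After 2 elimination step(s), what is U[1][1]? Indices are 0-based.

U[1][1] = 3

Step 1: pivot at (0,0) is 3.
  row1 ← row1 − (4)·row0  ⇒  L[1][0]=4, U row1=(0, 3, 1)
  row2 ← row2 − (1)·row0  ⇒  L[2][0]=1, U row2=(0, 2, 0)
Step 2: pivot at (1,1) is 3.
  row2 ← row2 − (4)·row1  ⇒  L[2][1]=4, U row2=(0, 0, 1)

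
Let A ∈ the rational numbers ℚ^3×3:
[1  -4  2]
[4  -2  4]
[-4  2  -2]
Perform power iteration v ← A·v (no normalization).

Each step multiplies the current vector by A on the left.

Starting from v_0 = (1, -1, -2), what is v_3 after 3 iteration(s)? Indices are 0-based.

v_0 = (1, -1, -2).
v_1 = A·v_0 = (1, -2, -2).
v_2 = A·v_1 = (5, 0, -4).
v_3 = A·v_2 = (-3, 4, -12).

v_3 = (-3, 4, -12)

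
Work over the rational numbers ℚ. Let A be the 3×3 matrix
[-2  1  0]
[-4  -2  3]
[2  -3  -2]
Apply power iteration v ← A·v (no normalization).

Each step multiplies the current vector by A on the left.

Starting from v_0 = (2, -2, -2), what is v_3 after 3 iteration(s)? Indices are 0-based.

v_0 = (2, -2, -2).
v_1 = A·v_0 = (-6, -10, 14).
v_2 = A·v_1 = (2, 86, -10).
v_3 = A·v_2 = (82, -210, -234).

v_3 = (82, -210, -234)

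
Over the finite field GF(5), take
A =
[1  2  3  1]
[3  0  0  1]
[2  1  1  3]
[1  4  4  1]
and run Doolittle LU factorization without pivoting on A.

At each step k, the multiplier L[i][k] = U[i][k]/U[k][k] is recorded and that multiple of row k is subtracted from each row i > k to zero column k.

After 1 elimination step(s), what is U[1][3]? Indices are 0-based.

k=0: U[0][0]=1
  eliminate (1,0): mult=3, new row 1: (0, 4, 1, 3); set L[1][0]=3
  eliminate (2,0): mult=2, new row 2: (0, 2, 0, 1); set L[2][0]=2
  eliminate (3,0): mult=1, new row 3: (0, 2, 1, 0); set L[3][0]=1

U[1][3] = 3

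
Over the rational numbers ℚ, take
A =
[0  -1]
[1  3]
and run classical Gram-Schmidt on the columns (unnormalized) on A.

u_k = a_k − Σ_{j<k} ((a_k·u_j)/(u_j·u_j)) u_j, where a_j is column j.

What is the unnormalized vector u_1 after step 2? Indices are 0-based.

u_1 = (-1, 0)

Step 1: u_0 = a_0 = (0, 1).
Step 2: u_1 = a_1 − (3)·u_0 = (-1, 0).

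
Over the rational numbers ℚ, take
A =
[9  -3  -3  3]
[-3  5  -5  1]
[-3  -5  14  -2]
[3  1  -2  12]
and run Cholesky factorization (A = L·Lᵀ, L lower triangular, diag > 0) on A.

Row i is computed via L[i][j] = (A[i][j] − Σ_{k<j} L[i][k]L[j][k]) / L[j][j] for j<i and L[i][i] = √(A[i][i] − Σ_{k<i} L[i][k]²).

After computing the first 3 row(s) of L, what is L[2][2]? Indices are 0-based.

L[2][2] = 2

Step 1: L[0][0] = √(9) = 3.
  L[1][0] = (-3) / L[0][0] = -1.
Step 2: L[1][1] = √(4) = 2.
  L[2][0] = (-3) / L[0][0] = -1.
  L[2][1] = (-6) / L[1][1] = -3.
Step 3: L[2][2] = √(4) = 2.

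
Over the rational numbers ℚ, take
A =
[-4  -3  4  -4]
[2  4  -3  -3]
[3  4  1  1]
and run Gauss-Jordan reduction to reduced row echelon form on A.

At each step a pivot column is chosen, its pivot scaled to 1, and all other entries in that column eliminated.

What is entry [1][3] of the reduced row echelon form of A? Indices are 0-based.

M[1][3] = -88/47

pivot(0,0)=-4: scale R0 → (1, 3/4, -1, 1)
  clear (1,0): R1 −= (2)R0 → (0, 5/2, -1, -5)
  clear (2,0): R2 −= (3)R0 → (0, 7/4, 4, -2)
pivot(1,1)=5/2: scale R1 → (0, 1, -2/5, -2)
  clear (0,1): R0 −= (3/4)R1 → (1, 0, -7/10, 5/2)
  clear (2,1): R2 −= (7/4)R1 → (0, 0, 47/10, 3/2)
pivot(2,2)=47/10: scale R2 → (0, 0, 1, 15/47)
  clear (0,2): R0 −= (-7/10)R2 → (1, 0, 0, 128/47)
  clear (1,2): R1 −= (-2/5)R2 → (0, 1, 0, -88/47)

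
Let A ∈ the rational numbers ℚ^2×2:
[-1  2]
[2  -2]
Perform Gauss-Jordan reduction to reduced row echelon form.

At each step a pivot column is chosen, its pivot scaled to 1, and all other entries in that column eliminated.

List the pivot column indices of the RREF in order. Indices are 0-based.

pivot(0,0)=-1: scale R0 → (1, -2)
  clear (1,0): R1 −= (2)R0 → (0, 2)
pivot(1,1)=2: scale R1 → (0, 1)
  clear (0,1): R0 −= (-2)R1 → (1, 0)

pivot columns: 0, 1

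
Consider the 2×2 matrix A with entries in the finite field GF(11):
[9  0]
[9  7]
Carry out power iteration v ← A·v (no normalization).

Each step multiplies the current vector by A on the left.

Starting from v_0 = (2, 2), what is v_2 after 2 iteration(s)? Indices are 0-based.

v_2 = (8, 1)

v_0 = (2, 2).
v_1 = A·v_0 = (7, 10).
v_2 = A·v_1 = (8, 1).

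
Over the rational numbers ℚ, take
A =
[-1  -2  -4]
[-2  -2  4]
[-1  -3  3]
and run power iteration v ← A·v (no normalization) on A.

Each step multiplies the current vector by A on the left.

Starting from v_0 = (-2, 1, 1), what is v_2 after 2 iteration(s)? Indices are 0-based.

v_2 = (-16, 4, -8)

v_0 = (-2, 1, 1).
v_1 = A·v_0 = (-4, 6, 2).
v_2 = A·v_1 = (-16, 4, -8).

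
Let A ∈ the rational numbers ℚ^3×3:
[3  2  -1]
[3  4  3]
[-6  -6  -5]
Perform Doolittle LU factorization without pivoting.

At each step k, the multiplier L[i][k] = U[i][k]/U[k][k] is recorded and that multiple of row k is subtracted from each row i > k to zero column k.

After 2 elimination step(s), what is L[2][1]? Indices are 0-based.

L[2][1] = -1

Step 1: pivot at (0,0) is 3.
  row1 ← row1 − (1)·row0  ⇒  L[1][0]=1, U row1=(0, 2, 4)
  row2 ← row2 − (-2)·row0  ⇒  L[2][0]=-2, U row2=(0, -2, -7)
Step 2: pivot at (1,1) is 2.
  row2 ← row2 − (-1)·row1  ⇒  L[2][1]=-1, U row2=(0, 0, -3)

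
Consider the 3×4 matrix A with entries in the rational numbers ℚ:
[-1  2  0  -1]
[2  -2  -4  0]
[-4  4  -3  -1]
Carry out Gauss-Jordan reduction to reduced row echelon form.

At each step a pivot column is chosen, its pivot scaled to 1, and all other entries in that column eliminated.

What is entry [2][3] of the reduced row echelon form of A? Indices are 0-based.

M[2][3] = 1/11

pivot(0,0)=-1: scale R0 → (1, -2, 0, 1)
  clear (1,0): R1 −= (2)R0 → (0, 2, -4, -2)
  clear (2,0): R2 −= (-4)R0 → (0, -4, -3, 3)
pivot(1,1)=2: scale R1 → (0, 1, -2, -1)
  clear (0,1): R0 −= (-2)R1 → (1, 0, -4, -1)
  clear (2,1): R2 −= (-4)R1 → (0, 0, -11, -1)
pivot(2,2)=-11: scale R2 → (0, 0, 1, 1/11)
  clear (0,2): R0 −= (-4)R2 → (1, 0, 0, -7/11)
  clear (1,2): R1 −= (-2)R2 → (0, 1, 0, -9/11)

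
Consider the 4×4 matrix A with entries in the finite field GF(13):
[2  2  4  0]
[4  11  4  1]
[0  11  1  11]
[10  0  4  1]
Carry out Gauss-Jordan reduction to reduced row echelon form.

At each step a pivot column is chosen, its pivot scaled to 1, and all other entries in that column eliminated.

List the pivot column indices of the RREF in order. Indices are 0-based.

pivot columns: 0, 1, 2, 3

pivot(0,0)=2: scale R0 → (1, 1, 2, 0)
  clear (1,0): R1 −= (4)R0 → (0, 7, 9, 1)
  clear (3,0): R3 −= (10)R0 → (0, 3, 10, 1)
pivot(1,1)=7: scale R1 → (0, 1, 5, 2)
  clear (0,1): R0 −= (1)R1 → (1, 0, 10, 11)
  clear (2,1): R2 −= (11)R1 → (0, 0, 11, 2)
  clear (3,1): R3 −= (3)R1 → (0, 0, 8, 8)
pivot(2,2)=11: scale R2 → (0, 0, 1, 12)
  clear (0,2): R0 −= (10)R2 → (1, 0, 0, 8)
  clear (1,2): R1 −= (5)R2 → (0, 1, 0, 7)
  clear (3,2): R3 −= (8)R2 → (0, 0, 0, 3)
pivot(3,3)=3: scale R3 → (0, 0, 0, 1)
  clear (0,3): R0 −= (8)R3 → (1, 0, 0, 0)
  clear (1,3): R1 −= (7)R3 → (0, 1, 0, 0)
  clear (2,3): R2 −= (12)R3 → (0, 0, 1, 0)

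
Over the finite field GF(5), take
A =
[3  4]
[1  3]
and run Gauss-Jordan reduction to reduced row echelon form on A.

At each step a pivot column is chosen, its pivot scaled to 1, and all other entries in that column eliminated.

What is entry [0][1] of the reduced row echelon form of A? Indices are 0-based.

M[0][1] = 3

step 1: normalize row 0 (÷3) = (1, 3)
  row 1: subtract 1×row0 = (0, 0)
skip col 1 (zero from row 1)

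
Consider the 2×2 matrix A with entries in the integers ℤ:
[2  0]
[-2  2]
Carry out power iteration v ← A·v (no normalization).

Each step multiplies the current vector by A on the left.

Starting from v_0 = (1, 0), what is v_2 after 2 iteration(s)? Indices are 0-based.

v_0 = (1, 0).
v_1 = A·v_0 = (2, -2).
v_2 = A·v_1 = (4, -8).

v_2 = (4, -8)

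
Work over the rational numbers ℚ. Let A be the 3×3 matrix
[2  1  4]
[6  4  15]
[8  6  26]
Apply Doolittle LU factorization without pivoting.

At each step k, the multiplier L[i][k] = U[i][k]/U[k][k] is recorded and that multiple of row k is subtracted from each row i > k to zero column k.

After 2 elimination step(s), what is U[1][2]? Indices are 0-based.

U[1][2] = 3

[col 0] pivot 2
  R1 -= 3*R0 → (0, 1, 3)  (L[1][0] := 3)
  R2 -= 4*R0 → (0, 2, 10)  (L[2][0] := 4)
[col 1] pivot 1
  R2 -= 2*R1 → (0, 0, 4)  (L[2][1] := 2)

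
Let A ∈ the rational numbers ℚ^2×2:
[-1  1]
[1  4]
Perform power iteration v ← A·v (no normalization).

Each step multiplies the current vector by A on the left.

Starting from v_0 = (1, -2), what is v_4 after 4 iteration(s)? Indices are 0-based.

v_0 = (1, -2).
v_1 = A·v_0 = (-3, -7).
v_2 = A·v_1 = (-4, -31).
v_3 = A·v_2 = (-27, -128).
v_4 = A·v_3 = (-101, -539).

v_4 = (-101, -539)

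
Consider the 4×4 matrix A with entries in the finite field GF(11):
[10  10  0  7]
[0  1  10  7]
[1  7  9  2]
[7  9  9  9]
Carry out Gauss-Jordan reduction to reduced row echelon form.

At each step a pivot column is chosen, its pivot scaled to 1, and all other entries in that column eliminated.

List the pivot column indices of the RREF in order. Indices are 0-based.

[1] R0 /= 10  ⇒  (1, 1, 0, 4)
     R2 -= 1·R0  ⇒  (0, 6, 9, 9)
     R3 -= 7·R0  ⇒  (0, 2, 9, 3)
[2] R1 /= 1  ⇒  (0, 1, 10, 7)
     R0 -= 1·R1  ⇒  (1, 0, 1, 8)
     R2 -= 6·R1  ⇒  (0, 0, 4, 0)
     R3 -= 2·R1  ⇒  (0, 0, 0, 0)
[3] R2 /= 4  ⇒  (0, 0, 1, 0)
     R0 -= 1·R2  ⇒  (1, 0, 0, 8)
     R1 -= 10·R2  ⇒  (0, 1, 0, 7)
column 3 empty below row 3

pivot columns: 0, 1, 2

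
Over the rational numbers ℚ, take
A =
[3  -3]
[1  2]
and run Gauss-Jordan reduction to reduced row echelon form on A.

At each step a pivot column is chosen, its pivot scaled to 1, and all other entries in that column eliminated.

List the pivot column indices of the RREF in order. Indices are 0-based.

pivot columns: 0, 1

pivot(0,0)=3: scale R0 → (1, -1)
  clear (1,0): R1 −= (1)R0 → (0, 3)
pivot(1,1)=3: scale R1 → (0, 1)
  clear (0,1): R0 −= (-1)R1 → (1, 0)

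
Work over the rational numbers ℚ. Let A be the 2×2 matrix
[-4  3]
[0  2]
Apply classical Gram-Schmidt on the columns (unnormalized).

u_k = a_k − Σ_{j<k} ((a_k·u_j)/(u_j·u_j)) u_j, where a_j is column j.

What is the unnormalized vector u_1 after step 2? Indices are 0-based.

Step 1: u_0 = a_0 = (-4, 0).
Step 2: u_1 = a_1 − (-3/4)·u_0 = (0, 2).

u_1 = (0, 2)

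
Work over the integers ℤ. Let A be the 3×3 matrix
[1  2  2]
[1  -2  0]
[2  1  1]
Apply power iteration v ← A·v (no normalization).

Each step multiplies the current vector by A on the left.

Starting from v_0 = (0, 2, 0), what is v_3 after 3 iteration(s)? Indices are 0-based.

v_3 = (36, -24, 18)

v_0 = (0, 2, 0).
v_1 = A·v_0 = (4, -4, 2).
v_2 = A·v_1 = (0, 12, 6).
v_3 = A·v_2 = (36, -24, 18).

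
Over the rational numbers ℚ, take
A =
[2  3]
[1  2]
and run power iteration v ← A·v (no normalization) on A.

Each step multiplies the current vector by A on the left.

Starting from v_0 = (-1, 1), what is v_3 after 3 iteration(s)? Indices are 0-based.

v_0 = (-1, 1).
v_1 = A·v_0 = (1, 1).
v_2 = A·v_1 = (5, 3).
v_3 = A·v_2 = (19, 11).

v_3 = (19, 11)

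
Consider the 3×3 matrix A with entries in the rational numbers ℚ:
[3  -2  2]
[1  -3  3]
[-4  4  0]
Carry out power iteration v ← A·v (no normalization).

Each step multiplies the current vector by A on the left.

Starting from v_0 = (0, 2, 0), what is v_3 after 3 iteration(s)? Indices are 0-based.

v_0 = (0, 2, 0).
v_1 = A·v_0 = (-4, -6, 8).
v_2 = A·v_1 = (16, 38, -8).
v_3 = A·v_2 = (-44, -122, 88).

v_3 = (-44, -122, 88)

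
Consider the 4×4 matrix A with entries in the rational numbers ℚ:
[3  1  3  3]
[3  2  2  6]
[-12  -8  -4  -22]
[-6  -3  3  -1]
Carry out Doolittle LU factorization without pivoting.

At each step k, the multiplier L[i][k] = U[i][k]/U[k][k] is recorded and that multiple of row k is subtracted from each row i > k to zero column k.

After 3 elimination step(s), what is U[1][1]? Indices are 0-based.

k=0: U[0][0]=3
  eliminate (1,0): mult=1, new row 1: (0, 1, -1, 3); set L[1][0]=1
  eliminate (2,0): mult=-4, new row 2: (0, -4, 8, -10); set L[2][0]=-4
  eliminate (3,0): mult=-2, new row 3: (0, -1, 9, 5); set L[3][0]=-2
k=1: U[1][1]=1
  eliminate (2,1): mult=-4, new row 2: (0, 0, 4, 2); set L[2][1]=-4
  eliminate (3,1): mult=-1, new row 3: (0, 0, 8, 8); set L[3][1]=-1
k=2: U[2][2]=4
  eliminate (3,2): mult=2, new row 3: (0, 0, 0, 4); set L[3][2]=2

U[1][1] = 1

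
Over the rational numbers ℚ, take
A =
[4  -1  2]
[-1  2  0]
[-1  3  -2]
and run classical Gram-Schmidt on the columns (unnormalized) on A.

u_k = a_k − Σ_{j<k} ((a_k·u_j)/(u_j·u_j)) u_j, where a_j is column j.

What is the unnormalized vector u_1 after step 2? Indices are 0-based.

Step 1: u_0 = a_0 = (4, -1, -1).
Step 2: u_1 = a_1 − (-1/2)·u_0 = (1, 3/2, 5/2).

u_1 = (1, 3/2, 5/2)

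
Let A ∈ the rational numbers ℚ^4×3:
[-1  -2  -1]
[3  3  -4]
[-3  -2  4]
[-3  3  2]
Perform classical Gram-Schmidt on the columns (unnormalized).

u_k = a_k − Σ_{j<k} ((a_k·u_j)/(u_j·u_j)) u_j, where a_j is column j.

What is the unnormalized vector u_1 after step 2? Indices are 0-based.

u_1 = (-12/7, 15/7, -8/7, 27/7)

Step 1: u_0 = a_0 = (-1, 3, -3, -3).
Step 2: u_1 = a_1 − (2/7)·u_0 = (-12/7, 15/7, -8/7, 27/7).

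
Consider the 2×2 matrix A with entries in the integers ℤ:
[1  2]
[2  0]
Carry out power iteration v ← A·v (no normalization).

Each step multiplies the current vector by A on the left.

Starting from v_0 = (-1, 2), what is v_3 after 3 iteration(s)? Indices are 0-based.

v_0 = (-1, 2).
v_1 = A·v_0 = (3, -2).
v_2 = A·v_1 = (-1, 6).
v_3 = A·v_2 = (11, -2).

v_3 = (11, -2)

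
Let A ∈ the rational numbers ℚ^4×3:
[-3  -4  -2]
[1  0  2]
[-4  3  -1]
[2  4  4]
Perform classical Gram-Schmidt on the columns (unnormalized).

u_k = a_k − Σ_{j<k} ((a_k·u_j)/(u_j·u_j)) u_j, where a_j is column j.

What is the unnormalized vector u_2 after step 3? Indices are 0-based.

u_2 = (752/583, 840/583, 16/583, 740/583)

Step 1: u_0 = a_0 = (-3, 1, -4, 2).
Step 2: u_1 = a_1 − (4/15)·u_0 = (-16/5, -4/15, 61/15, 52/15).
Step 3: u_2 = a_2 − (2/3)·u_0 − (235/583)·u_1 = (752/583, 840/583, 16/583, 740/583).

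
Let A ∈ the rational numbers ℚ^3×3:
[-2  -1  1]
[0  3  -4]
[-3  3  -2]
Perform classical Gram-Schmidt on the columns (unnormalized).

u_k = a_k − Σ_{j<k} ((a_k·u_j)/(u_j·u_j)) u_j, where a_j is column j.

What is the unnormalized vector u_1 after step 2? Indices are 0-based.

Step 1: u_0 = a_0 = (-2, 0, -3).
Step 2: u_1 = a_1 − (-7/13)·u_0 = (-27/13, 3, 18/13).

u_1 = (-27/13, 3, 18/13)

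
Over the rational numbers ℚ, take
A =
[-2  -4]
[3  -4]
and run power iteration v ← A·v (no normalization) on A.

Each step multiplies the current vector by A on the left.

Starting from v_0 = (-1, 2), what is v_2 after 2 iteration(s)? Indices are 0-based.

v_2 = (56, 26)

v_0 = (-1, 2).
v_1 = A·v_0 = (-6, -11).
v_2 = A·v_1 = (56, 26).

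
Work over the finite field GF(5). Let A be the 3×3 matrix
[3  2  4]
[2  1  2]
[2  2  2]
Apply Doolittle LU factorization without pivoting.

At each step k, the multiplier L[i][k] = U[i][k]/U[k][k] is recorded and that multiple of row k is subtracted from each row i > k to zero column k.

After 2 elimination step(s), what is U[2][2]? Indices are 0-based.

k=0: U[0][0]=3
  eliminate (1,0): mult=4, new row 1: (0, 3, 1); set L[1][0]=4
  eliminate (2,0): mult=4, new row 2: (0, 4, 1); set L[2][0]=4
k=1: U[1][1]=3
  eliminate (2,1): mult=3, new row 2: (0, 0, 3); set L[2][1]=3

U[2][2] = 3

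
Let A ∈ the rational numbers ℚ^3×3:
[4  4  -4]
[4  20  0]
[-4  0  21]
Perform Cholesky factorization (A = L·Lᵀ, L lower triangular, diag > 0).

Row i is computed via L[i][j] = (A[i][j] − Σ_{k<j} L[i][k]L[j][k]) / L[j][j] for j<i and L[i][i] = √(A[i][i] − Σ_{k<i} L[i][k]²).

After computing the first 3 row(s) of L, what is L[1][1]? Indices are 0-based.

Step 1: L[0][0] = √(4) = 2.
  L[1][0] = (4) / L[0][0] = 2.
Step 2: L[1][1] = √(16) = 4.
  L[2][0] = (-4) / L[0][0] = -2.
  L[2][1] = (4) / L[1][1] = 1.
Step 3: L[2][2] = √(16) = 4.

L[1][1] = 4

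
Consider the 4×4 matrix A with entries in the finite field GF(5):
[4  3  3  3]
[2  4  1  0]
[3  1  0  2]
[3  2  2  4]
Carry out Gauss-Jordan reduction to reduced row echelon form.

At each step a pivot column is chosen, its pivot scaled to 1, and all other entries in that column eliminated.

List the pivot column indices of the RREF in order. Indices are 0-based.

[1] R0 /= 4  ⇒  (1, 2, 2, 2)
     R1 -= 2·R0  ⇒  (0, 0, 2, 1)
     R2 -= 3·R0  ⇒  (0, 0, 4, 1)
     R3 -= 3·R0  ⇒  (0, 1, 1, 3)
[2] R1 <-> R3
[2] R1 /= 1  ⇒  (0, 1, 1, 3)
     R0 -= 2·R1  ⇒  (1, 0, 0, 1)
[3] R2 /= 4  ⇒  (0, 0, 1, 4)
     R1 -= 1·R2  ⇒  (0, 1, 0, 4)
     R3 -= 2·R2  ⇒  (0, 0, 0, 3)
[4] R3 /= 3  ⇒  (0, 0, 0, 1)
     R0 -= 1·R3  ⇒  (1, 0, 0, 0)
     R1 -= 4·R3  ⇒  (0, 1, 0, 0)
     R2 -= 4·R3  ⇒  (0, 0, 1, 0)

pivot columns: 0, 1, 2, 3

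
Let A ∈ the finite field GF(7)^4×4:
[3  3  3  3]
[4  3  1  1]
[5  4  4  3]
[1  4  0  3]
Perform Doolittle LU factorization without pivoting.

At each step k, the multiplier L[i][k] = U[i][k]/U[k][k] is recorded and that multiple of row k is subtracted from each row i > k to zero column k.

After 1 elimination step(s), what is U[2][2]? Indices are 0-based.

Step 1: pivot at (0,0) is 3.
  row1 ← row1 − (6)·row0  ⇒  L[1][0]=6, U row1=(0, 6, 4, 4)
  row2 ← row2 − (4)·row0  ⇒  L[2][0]=4, U row2=(0, 6, 6, 5)
  row3 ← row3 − (5)·row0  ⇒  L[3][0]=5, U row3=(0, 3, 6, 2)

U[2][2] = 6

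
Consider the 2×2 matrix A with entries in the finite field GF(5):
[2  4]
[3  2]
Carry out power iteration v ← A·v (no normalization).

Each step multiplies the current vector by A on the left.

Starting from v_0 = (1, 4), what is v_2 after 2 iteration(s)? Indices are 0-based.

v_2 = (0, 1)

v_0 = (1, 4).
v_1 = A·v_0 = (3, 1).
v_2 = A·v_1 = (0, 1).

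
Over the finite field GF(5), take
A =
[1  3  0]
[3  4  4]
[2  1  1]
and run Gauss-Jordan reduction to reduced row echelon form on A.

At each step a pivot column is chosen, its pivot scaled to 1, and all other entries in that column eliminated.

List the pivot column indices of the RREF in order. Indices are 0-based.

[1] R0 /= 1  ⇒  (1, 3, 0)
     R1 -= 3·R0  ⇒  (0, 0, 4)
     R2 -= 2·R0  ⇒  (0, 0, 1)
column 1 empty below row 1
[2] R1 /= 4  ⇒  (0, 0, 1)
     R2 -= 1·R1  ⇒  (0, 0, 0)

pivot columns: 0, 2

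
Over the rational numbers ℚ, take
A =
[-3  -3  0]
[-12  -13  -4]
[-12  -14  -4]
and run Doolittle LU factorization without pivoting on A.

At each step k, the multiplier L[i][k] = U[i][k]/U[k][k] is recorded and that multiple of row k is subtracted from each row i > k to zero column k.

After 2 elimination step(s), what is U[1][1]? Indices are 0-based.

U[1][1] = -1

[col 0] pivot -3
  R1 -= 4*R0 → (0, -1, -4)  (L[1][0] := 4)
  R2 -= 4*R0 → (0, -2, -4)  (L[2][0] := 4)
[col 1] pivot -1
  R2 -= 2*R1 → (0, 0, 4)  (L[2][1] := 2)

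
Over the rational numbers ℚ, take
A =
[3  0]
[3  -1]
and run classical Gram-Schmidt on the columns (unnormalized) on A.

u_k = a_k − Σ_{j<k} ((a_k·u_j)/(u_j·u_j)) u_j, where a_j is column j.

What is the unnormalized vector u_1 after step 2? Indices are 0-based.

u_1 = (1/2, -1/2)

Step 1: u_0 = a_0 = (3, 3).
Step 2: u_1 = a_1 − (-1/6)·u_0 = (1/2, -1/2).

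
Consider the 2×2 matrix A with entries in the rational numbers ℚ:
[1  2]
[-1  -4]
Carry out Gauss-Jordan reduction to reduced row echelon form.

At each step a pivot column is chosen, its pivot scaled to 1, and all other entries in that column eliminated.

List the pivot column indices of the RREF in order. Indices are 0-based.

pivot(0,0)=1: scale R0 → (1, 2)
  clear (1,0): R1 −= (-1)R0 → (0, -2)
pivot(1,1)=-2: scale R1 → (0, 1)
  clear (0,1): R0 −= (2)R1 → (1, 0)

pivot columns: 0, 1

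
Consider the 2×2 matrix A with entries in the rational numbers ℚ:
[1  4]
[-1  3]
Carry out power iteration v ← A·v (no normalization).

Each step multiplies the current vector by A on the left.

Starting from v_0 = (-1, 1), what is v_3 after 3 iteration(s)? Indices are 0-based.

v_3 = (55, 8)

v_0 = (-1, 1).
v_1 = A·v_0 = (3, 4).
v_2 = A·v_1 = (19, 9).
v_3 = A·v_2 = (55, 8).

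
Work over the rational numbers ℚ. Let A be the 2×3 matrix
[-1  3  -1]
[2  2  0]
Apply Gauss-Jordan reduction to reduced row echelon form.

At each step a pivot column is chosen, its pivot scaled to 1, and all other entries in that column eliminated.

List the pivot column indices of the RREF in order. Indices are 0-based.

pivot columns: 0, 1

pivot(0,0)=-1: scale R0 → (1, -3, 1)
  clear (1,0): R1 −= (2)R0 → (0, 8, -2)
pivot(1,1)=8: scale R1 → (0, 1, -1/4)
  clear (0,1): R0 −= (-3)R1 → (1, 0, 1/4)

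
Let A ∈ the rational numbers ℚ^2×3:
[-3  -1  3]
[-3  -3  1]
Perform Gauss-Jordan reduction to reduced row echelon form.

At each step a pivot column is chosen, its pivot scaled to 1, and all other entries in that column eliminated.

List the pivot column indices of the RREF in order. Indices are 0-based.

pivot columns: 0, 1

[1] R0 /= -3  ⇒  (1, 1/3, -1)
     R1 -= -3·R0  ⇒  (0, -2, -2)
[2] R1 /= -2  ⇒  (0, 1, 1)
     R0 -= 1/3·R1  ⇒  (1, 0, -4/3)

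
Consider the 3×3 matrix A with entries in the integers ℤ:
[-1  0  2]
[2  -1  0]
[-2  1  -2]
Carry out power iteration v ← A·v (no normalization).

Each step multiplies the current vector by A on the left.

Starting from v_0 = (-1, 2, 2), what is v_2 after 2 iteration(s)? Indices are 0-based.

v_0 = (-1, 2, 2).
v_1 = A·v_0 = (5, -4, 0).
v_2 = A·v_1 = (-5, 14, -14).

v_2 = (-5, 14, -14)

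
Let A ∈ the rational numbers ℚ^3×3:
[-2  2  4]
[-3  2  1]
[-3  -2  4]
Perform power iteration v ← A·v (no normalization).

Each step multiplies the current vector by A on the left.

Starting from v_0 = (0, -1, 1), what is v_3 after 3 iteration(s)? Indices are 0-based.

v_0 = (0, -1, 1).
v_1 = A·v_0 = (2, -1, 6).
v_2 = A·v_1 = (18, -2, 20).
v_3 = A·v_2 = (40, -38, 30).

v_3 = (40, -38, 30)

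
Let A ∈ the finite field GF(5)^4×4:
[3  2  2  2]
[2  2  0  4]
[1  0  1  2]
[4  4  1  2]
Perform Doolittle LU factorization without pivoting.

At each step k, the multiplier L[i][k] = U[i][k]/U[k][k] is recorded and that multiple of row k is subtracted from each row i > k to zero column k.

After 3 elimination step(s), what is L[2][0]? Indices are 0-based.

L[2][0] = 2

Step 1: pivot at (0,0) is 3.
  row1 ← row1 − (4)·row0  ⇒  L[1][0]=4, U row1=(0, 4, 2, 1)
  row2 ← row2 − (2)·row0  ⇒  L[2][0]=2, U row2=(0, 1, 2, 3)
  row3 ← row3 − (3)·row0  ⇒  L[3][0]=3, U row3=(0, 3, 0, 1)
Step 2: pivot at (1,1) is 4.
  row2 ← row2 − (4)·row1  ⇒  L[2][1]=4, U row2=(0, 0, 4, 4)
  row3 ← row3 − (2)·row1  ⇒  L[3][1]=2, U row3=(0, 0, 1, 4)
Step 3: pivot at (2,2) is 4.
  row3 ← row3 − (4)·row2  ⇒  L[3][2]=4, U row3=(0, 0, 0, 3)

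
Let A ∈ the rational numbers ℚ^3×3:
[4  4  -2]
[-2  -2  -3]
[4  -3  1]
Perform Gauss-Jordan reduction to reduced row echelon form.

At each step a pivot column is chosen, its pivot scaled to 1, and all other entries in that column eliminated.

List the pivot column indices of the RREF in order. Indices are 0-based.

pivot columns: 0, 1, 2

step 1: normalize row 0 (÷4) = (1, 1, -1/2)
  row 1: subtract -2×row0 = (0, 0, -4)
  row 2: subtract 4×row0 = (0, -7, 3)
step 2: exchange rows 1,2
step 2: normalize row 1 (÷-7) = (0, 1, -3/7)
  row 0: subtract 1×row1 = (1, 0, -1/14)
step 3: normalize row 2 (÷-4) = (0, 0, 1)
  row 0: subtract -1/14×row2 = (1, 0, 0)
  row 1: subtract -3/7×row2 = (0, 1, 0)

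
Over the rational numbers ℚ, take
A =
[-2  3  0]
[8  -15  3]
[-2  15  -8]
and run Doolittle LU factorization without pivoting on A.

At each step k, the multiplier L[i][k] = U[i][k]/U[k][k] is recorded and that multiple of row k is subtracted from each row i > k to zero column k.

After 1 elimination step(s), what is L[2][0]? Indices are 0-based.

Step 1: pivot at (0,0) is -2.
  row1 ← row1 − (-4)·row0  ⇒  L[1][0]=-4, U row1=(0, -3, 3)
  row2 ← row2 − (1)·row0  ⇒  L[2][0]=1, U row2=(0, 12, -8)

L[2][0] = 1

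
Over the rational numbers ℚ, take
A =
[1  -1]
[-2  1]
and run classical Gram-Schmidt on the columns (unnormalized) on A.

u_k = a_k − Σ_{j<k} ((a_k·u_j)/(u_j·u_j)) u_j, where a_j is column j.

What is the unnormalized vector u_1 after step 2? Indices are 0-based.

Step 1: u_0 = a_0 = (1, -2).
Step 2: u_1 = a_1 − (-3/5)·u_0 = (-2/5, -1/5).

u_1 = (-2/5, -1/5)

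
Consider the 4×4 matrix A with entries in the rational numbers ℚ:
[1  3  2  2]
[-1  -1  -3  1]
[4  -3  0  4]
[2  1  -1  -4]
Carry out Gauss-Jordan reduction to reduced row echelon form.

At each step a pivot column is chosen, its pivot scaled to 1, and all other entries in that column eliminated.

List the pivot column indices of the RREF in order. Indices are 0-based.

pivot columns: 0, 1, 2, 3

[1] R0 /= 1  ⇒  (1, 3, 2, 2)
     R1 -= -1·R0  ⇒  (0, 2, -1, 3)
     R2 -= 4·R0  ⇒  (0, -15, -8, -4)
     R3 -= 2·R0  ⇒  (0, -5, -5, -8)
[2] R1 /= 2  ⇒  (0, 1, -1/2, 3/2)
     R0 -= 3·R1  ⇒  (1, 0, 7/2, -5/2)
     R2 -= -15·R1  ⇒  (0, 0, -31/2, 37/2)
     R3 -= -5·R1  ⇒  (0, 0, -15/2, -1/2)
[3] R2 /= -31/2  ⇒  (0, 0, 1, -37/31)
     R0 -= 7/2·R2  ⇒  (1, 0, 0, 52/31)
     R1 -= -1/2·R2  ⇒  (0, 1, 0, 28/31)
     R3 -= -15/2·R2  ⇒  (0, 0, 0, -293/31)
[4] R3 /= -293/31  ⇒  (0, 0, 0, 1)
     R0 -= 52/31·R3  ⇒  (1, 0, 0, 0)
     R1 -= 28/31·R3  ⇒  (0, 1, 0, 0)
     R2 -= -37/31·R3  ⇒  (0, 0, 1, 0)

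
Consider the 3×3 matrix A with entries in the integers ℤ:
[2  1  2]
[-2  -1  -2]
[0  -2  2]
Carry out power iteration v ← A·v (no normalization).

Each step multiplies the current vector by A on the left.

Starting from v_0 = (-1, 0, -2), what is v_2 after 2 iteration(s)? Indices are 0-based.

v_0 = (-1, 0, -2).
v_1 = A·v_0 = (-6, 6, -4).
v_2 = A·v_1 = (-14, 14, -20).

v_2 = (-14, 14, -20)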